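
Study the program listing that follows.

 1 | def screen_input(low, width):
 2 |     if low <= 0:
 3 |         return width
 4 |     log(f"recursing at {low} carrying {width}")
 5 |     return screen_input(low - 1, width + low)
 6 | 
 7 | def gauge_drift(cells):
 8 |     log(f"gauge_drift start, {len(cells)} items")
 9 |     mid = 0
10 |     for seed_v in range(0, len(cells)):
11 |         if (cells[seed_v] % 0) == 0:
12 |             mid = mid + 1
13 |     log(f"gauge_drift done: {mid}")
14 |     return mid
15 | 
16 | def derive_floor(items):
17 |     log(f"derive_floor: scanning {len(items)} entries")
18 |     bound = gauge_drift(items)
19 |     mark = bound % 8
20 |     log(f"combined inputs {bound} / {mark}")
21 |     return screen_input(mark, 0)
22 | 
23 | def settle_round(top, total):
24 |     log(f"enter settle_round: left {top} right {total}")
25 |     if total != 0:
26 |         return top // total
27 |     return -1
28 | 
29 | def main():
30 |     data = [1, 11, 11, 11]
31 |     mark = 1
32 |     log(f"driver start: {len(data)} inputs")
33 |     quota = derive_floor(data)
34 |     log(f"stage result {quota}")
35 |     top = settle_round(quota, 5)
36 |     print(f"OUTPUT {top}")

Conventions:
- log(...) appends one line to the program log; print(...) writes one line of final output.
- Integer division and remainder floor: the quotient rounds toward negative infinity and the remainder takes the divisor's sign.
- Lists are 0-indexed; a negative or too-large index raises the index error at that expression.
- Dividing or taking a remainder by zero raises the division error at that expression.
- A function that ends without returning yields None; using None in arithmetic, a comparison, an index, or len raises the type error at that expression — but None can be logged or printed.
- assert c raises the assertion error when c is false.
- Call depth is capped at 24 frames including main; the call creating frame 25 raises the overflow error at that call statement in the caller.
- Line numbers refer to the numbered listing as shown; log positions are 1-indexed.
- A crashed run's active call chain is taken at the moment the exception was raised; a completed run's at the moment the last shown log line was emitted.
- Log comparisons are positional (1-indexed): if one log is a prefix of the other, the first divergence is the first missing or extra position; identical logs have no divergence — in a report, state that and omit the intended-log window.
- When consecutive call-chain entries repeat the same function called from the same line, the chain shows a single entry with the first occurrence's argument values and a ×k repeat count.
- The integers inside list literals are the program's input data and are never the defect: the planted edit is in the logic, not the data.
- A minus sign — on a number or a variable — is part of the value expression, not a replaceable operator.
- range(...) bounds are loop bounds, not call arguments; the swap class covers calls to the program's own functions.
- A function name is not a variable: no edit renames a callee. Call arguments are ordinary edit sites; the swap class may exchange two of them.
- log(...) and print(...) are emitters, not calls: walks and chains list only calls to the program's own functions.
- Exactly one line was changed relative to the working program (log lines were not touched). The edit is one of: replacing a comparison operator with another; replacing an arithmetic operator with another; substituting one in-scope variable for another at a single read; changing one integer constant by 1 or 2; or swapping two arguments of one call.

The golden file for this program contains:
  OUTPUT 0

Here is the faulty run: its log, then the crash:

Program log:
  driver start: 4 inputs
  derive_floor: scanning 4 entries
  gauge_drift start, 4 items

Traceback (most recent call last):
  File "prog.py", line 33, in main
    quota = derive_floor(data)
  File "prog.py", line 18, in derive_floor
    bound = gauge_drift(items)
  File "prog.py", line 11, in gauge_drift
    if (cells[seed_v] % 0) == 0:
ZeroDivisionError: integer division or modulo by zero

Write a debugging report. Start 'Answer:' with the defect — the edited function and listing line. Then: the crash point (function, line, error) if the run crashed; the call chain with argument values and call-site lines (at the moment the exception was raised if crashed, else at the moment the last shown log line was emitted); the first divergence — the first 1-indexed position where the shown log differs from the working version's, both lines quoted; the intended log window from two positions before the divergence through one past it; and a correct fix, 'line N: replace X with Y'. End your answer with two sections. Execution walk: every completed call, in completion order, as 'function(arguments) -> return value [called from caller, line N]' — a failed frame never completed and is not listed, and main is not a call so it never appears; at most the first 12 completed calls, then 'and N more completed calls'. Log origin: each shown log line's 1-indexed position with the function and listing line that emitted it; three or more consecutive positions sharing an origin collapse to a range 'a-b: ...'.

Answer: the defect is in gauge_drift at line 11.
Core observation: Only 3 log lines were emitted before the run died; the intended continuation was 'gauge_drift done: 0'.
Crash: gauge_drift, line 11, ZeroDivisionError.
Call chain: main -> derive_floor([1, 11, 11, 11]) (called at line 33) -> gauge_drift([1, 11, 11, 11]) (called at line 18).
First divergence: position 4 — the faulty run's log ends after 3 lines; the working version continues with 'gauge_drift done: 0'.
Intended log window:
  2: derive_floor: scanning 4 entries
  3: gauge_drift start, 4 items
  4: gauge_drift done: 0
  5: combined inputs 0 / 0
Execution walk:
  (no call completed)
Log origins:
  1 — main, line 32
  2 — derive_floor, line 17
  3 — gauge_drift, line 8
A correct fix: line 11: replace `cells[seed_v] % 0` with `cells[seed_v] % 2`.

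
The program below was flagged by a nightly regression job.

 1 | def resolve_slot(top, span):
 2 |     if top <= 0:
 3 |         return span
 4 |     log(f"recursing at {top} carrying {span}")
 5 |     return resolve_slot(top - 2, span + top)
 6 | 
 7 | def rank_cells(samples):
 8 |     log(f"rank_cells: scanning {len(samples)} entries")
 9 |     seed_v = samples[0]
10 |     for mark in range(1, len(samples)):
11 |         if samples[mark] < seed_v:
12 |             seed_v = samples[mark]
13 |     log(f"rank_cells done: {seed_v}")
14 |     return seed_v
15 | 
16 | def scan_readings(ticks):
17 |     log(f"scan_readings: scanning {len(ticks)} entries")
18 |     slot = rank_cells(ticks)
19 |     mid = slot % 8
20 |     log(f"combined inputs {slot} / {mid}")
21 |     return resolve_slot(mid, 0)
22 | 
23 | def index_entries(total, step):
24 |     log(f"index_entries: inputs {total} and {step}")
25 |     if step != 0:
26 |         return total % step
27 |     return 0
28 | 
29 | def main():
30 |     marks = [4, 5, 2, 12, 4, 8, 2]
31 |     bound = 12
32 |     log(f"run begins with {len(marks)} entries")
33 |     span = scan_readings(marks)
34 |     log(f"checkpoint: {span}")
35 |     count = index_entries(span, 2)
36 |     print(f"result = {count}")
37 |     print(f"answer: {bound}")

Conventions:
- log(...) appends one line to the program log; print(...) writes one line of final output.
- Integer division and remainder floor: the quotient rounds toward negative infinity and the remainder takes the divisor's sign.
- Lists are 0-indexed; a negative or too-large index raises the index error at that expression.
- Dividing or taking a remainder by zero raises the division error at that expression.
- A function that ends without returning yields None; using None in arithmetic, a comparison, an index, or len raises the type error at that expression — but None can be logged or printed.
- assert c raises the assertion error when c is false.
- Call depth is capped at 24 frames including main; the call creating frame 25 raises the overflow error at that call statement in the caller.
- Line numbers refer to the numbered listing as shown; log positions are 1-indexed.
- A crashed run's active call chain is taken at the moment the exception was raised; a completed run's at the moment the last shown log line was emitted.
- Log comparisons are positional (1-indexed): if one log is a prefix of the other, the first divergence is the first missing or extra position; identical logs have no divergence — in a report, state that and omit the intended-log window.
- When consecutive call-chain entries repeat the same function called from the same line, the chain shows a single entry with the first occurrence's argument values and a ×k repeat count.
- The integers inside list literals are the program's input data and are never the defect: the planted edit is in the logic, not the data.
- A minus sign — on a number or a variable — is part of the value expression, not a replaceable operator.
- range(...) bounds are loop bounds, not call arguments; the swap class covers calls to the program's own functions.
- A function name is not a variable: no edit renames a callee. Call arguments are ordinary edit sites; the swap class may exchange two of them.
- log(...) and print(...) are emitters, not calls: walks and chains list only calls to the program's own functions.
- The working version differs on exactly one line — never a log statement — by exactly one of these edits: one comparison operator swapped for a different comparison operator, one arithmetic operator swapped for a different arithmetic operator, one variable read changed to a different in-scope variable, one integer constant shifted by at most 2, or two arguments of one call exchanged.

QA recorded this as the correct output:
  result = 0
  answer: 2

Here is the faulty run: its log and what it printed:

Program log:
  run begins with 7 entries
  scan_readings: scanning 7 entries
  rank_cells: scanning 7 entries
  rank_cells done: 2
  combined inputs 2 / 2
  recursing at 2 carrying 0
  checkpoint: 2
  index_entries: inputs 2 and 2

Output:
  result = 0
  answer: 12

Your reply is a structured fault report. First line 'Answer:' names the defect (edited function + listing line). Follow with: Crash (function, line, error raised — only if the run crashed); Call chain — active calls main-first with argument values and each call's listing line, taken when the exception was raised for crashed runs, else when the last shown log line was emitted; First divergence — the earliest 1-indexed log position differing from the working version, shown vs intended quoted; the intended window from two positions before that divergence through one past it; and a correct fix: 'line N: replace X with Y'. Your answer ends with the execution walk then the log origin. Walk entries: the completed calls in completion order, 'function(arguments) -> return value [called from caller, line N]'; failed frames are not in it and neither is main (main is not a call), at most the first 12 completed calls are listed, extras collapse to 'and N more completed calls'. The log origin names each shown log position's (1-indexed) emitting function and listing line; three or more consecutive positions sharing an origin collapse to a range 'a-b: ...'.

Answer: the defect is in main at line 37.
Core observation: Nothing in the log betrays the bug — only the output does.
Call chain: main -> index_entries(2, 2) (called at line 35).
First divergence: none — the logs agree in full.
Execution walk:
  rank_cells([4, 5, 2, 12, 4, 8, 2]) -> 2  [called from scan_readings, line 18]
  resolve_slot(0, 2) -> 2  [called from resolve_slot, line 5]
  resolve_slot(2, 0) -> 2  [called from scan_readings, line 21]
  scan_readings([4, 5, 2, 12, 4, 8, 2]) -> 2  [called from main, line 33]
  index_entries(2, 2) -> 0  [called from main, line 35]
Origin of each log line:
  1: logged in main at line 32
  2: logged in scan_readings at line 17
  3: logged in rank_cells at line 8
  4: logged in rank_cells at line 13
  5: logged in scan_readings at line 20
  6: logged in resolve_slot at line 4
  7: logged in main at line 34
  8: logged in index_entries at line 24
A correct fix: line 37: replace `bound` with `span`.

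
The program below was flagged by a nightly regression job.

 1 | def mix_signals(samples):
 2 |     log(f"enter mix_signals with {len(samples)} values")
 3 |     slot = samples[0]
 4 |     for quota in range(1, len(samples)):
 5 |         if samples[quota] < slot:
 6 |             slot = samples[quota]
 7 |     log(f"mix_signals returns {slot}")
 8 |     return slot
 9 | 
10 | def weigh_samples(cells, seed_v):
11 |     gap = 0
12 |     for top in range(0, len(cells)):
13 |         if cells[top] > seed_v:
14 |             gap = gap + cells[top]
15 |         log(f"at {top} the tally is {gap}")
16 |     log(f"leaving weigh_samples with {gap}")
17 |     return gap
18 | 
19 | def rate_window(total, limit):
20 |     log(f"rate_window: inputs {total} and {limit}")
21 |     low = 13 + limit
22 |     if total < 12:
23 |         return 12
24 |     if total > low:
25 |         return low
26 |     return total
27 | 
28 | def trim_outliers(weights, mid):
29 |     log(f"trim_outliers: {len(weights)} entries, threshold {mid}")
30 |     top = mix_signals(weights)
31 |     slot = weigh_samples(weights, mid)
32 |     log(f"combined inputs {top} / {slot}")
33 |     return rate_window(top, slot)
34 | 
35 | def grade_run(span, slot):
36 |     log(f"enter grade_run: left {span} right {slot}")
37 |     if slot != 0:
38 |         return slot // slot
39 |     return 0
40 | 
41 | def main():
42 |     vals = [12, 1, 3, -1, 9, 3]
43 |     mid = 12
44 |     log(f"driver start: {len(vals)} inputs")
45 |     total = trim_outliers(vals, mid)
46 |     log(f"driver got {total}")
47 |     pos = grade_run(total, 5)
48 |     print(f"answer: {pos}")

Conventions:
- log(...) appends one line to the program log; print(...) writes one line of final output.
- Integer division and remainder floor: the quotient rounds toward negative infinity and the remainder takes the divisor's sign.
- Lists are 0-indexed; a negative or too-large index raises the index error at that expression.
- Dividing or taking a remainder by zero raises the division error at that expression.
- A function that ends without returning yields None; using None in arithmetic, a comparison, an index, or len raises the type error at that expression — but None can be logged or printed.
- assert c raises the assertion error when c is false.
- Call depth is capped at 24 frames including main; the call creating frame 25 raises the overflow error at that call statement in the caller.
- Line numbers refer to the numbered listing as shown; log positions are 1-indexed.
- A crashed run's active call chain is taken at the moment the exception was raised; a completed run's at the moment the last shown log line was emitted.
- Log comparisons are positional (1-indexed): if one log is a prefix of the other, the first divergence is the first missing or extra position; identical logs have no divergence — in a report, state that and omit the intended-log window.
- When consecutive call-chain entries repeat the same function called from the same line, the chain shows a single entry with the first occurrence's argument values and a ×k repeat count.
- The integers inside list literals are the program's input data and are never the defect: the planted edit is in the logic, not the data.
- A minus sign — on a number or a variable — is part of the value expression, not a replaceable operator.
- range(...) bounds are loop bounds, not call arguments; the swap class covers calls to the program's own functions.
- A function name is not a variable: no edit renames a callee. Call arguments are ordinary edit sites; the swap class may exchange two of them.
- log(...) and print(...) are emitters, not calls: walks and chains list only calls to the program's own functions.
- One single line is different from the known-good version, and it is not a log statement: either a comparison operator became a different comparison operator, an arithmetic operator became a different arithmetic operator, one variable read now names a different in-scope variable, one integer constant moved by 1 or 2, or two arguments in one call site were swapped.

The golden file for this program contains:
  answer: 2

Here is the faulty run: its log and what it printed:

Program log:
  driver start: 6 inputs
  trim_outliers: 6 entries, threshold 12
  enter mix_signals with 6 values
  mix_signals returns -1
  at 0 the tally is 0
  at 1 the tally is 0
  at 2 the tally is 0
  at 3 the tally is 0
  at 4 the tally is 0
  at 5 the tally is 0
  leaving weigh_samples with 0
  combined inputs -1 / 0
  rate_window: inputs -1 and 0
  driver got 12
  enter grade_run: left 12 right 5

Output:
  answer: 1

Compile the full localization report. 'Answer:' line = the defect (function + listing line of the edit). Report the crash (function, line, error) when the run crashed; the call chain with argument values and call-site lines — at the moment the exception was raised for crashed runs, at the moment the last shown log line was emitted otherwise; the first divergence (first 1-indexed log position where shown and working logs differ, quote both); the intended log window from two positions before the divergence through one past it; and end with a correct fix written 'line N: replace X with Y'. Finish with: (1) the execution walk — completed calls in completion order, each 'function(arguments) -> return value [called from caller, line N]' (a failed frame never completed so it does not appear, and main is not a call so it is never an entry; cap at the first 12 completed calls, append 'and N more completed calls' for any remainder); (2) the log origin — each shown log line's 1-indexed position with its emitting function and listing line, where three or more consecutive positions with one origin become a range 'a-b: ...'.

Answer: the defect is in grade_run at line 38.
Key fact: No log line changed; the fault shows up purely in the output.
Call chain: main -> grade_run(12, 5) (called at line 47).
First divergence: none — the logs agree in full.
Execution walk:
  mix_signals([12, 1, 3, -1, 9, 3]) -> -1  [called from trim_outliers, line 30]
  weigh_samples([12, 1, 3, -1, 9, 3], 12) -> 0  [called from trim_outliers, line 31]
  rate_window(-1, 0) -> 12  [called from trim_outliers, line 33]
  trim_outliers([12, 1, 3, -1, 9, 3], 12) -> 12  [called from main, line 45]
  grade_run(12, 5) -> 1  [called from main, line 47]
Log line origins:
  1: logged in main at line 44
  2: logged in trim_outliers at line 29
  3: logged in mix_signals at line 2
  4: logged in mix_signals at line 7
  5-10: logged in weigh_samples at line 15
  11: logged in weigh_samples at line 16
  12: logged in trim_outliers at line 32
  13: logged in rate_window at line 20
  14: logged in main at line 46
  15: logged in grade_run at line 36
A correct fix: line 38: replace `slot // slot` with `span // slot`.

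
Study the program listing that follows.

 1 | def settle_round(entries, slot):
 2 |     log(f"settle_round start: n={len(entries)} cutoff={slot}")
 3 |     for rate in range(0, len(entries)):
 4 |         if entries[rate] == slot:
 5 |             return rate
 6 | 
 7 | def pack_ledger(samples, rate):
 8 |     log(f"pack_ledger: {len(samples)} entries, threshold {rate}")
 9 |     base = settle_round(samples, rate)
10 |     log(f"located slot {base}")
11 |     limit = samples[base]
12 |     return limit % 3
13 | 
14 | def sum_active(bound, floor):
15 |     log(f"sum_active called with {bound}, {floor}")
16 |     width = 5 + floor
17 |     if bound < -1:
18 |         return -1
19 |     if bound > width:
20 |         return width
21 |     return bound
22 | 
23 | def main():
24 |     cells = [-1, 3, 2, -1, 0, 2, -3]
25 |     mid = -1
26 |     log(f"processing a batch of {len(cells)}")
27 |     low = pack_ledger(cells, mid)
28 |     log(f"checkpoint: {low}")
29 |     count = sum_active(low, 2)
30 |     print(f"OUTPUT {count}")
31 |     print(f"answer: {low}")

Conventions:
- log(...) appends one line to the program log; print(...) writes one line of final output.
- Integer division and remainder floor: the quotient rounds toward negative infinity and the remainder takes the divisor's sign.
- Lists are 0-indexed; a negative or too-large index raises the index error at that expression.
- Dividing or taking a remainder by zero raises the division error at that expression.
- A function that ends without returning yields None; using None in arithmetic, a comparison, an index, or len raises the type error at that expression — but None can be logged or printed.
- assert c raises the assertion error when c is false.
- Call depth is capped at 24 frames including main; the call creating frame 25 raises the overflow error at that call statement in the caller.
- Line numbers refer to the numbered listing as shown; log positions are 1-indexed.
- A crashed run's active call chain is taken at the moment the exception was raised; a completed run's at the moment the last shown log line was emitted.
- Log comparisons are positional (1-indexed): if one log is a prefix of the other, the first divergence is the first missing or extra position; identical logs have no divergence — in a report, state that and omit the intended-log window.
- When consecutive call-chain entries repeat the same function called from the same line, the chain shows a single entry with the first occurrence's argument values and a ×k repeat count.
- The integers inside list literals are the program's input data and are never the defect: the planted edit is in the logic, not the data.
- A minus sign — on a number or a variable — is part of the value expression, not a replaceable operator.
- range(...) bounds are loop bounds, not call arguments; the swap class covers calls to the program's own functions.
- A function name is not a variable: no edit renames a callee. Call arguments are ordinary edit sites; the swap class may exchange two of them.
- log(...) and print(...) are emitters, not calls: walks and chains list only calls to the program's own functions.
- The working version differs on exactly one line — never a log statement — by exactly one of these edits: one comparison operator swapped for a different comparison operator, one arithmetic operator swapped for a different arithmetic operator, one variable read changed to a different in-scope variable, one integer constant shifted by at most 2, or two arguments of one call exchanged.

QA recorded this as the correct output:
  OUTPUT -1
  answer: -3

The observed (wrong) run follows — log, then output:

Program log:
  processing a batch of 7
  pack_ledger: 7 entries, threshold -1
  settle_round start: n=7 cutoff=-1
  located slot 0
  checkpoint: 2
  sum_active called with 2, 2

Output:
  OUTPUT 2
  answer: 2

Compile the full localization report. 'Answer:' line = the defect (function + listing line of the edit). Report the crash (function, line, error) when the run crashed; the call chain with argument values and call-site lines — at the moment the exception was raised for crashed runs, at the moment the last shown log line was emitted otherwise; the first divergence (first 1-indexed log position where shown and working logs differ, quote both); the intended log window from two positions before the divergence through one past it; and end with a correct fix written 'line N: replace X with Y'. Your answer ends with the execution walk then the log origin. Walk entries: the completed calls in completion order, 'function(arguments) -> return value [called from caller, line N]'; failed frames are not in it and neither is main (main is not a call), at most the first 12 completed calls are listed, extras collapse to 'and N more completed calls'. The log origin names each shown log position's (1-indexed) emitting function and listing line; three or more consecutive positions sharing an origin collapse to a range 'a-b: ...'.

Answer: the defect is in pack_ledger at line 12.
Key fact: At log position 5 the runs split — shown 'checkpoint: 2', but the working version logs 'checkpoint: -3'.
Call chain: main -> sum_active(2, 2) (called at line 29).
First divergence: position 5 — the shown line 'checkpoint: 2' should read 'checkpoint: -3'.
Intended log window:
  3: settle_round start: n=7 cutoff=-1
  4: located slot 0
  5: checkpoint: -3
  6: sum_active called with -3, 2
Execution walk:
  settle_round([-1, 3, 2, -1, 0, 2, -3], -1) -> 0  [called from pack_ledger, line 9]
  pack_ledger([-1, 3, 2, -1, 0, 2, -3], -1) -> 2  [called from main, line 27]
  sum_active(2, 2) -> 2  [called from main, line 29]
Log origin:
  1 — main, line 26
  2 — pack_ledger, line 8
  3 — settle_round, line 2
  4 — pack_ledger, line 10
  5 — main, line 28
  6 — sum_active, line 15
A correct fix: line 12: replace `%` with `*`.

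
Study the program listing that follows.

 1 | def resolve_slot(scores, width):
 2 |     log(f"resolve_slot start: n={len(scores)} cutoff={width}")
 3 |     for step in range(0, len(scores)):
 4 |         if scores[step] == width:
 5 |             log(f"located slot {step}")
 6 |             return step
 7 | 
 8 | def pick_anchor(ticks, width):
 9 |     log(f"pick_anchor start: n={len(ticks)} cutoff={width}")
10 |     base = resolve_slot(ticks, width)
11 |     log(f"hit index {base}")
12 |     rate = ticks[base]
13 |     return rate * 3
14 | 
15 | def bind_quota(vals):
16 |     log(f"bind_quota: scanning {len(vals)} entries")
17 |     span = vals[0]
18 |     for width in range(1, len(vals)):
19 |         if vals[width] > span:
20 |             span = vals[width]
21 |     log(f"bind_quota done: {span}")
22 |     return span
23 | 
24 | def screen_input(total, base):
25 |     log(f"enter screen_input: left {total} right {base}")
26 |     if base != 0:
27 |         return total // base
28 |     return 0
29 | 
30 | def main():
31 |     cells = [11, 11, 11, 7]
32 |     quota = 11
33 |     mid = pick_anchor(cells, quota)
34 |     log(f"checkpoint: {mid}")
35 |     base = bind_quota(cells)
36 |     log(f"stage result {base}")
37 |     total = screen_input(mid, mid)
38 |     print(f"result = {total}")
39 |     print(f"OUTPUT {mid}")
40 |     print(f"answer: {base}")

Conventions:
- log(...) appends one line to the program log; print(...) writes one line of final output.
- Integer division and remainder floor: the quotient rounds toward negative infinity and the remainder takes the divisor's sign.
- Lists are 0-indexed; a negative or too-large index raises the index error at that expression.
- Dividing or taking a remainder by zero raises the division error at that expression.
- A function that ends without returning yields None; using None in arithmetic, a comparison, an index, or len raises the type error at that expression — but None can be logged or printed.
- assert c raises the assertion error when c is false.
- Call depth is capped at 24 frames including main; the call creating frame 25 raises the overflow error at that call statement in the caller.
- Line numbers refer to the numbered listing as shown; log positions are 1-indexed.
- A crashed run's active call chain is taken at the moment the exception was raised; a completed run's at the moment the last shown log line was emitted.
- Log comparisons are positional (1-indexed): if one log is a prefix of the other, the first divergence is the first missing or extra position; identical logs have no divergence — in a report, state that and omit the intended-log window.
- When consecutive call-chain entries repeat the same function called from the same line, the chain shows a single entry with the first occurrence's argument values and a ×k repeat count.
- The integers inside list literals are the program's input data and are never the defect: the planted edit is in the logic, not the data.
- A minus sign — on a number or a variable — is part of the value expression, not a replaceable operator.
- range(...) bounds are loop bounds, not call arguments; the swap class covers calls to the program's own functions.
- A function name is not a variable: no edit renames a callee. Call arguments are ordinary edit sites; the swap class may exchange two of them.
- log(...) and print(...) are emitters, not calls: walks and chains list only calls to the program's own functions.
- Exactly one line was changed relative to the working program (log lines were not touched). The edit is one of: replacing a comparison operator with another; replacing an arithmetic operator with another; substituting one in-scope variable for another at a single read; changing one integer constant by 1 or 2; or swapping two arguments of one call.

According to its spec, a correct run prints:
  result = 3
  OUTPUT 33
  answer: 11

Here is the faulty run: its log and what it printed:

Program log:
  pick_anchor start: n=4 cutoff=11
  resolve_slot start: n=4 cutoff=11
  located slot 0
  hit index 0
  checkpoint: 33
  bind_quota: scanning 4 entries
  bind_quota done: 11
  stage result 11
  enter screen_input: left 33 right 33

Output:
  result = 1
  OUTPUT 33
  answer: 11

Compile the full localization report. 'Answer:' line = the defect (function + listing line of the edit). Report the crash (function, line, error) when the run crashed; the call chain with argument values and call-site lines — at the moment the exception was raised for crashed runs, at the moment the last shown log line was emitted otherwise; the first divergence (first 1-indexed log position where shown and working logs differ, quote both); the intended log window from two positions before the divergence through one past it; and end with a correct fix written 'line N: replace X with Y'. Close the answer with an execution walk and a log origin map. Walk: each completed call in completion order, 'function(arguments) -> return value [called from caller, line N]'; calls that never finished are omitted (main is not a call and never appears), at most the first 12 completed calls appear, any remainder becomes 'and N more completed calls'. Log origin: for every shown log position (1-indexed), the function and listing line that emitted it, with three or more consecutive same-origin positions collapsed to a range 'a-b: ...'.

Answer: the defect is in main at line 37.
The tell: The log first diverges at position 9: the faulty run prints 'enter screen_input: left 33 right 33' where the working version prints 'enter screen_input: left 33 right 11'.
Call chain: main -> screen_input(33, 33) (called at line 37).
First divergence: position 9; shown 'enter screen_input: left 33 right 33' vs intended 'enter screen_input: left 33 right 11'.
Intended log window:
  7: bind_quota done: 11
  8: stage result 11
  9: enter screen_input: left 33 right 11
Execution walk:
  resolve_slot([11, 11, 11, 7], 11) -> 0  [called from pick_anchor, line 10]
  pick_anchor([11, 11, 11, 7], 11) -> 33  [called from main, line 33]
  bind_quota([11, 11, 11, 7]) -> 11  [called from main, line 35]
  screen_input(33, 33) -> 1  [called from main, line 37]
Log origin:
  1: emitted by pick_anchor (line 9)
  2: emitted by resolve_slot (line 2)
  3: emitted by resolve_slot (line 5)
  4: emitted by pick_anchor (line 11)
  5: emitted by main (line 34)
  6: emitted by bind_quota (line 16)
  7: emitted by bind_quota (line 21)
  8: emitted by main (line 36)
  9: emitted by screen_input (line 25)
A correct fix: line 37: replace `screen_input(mid, mid)` with `screen_input(mid, base)`.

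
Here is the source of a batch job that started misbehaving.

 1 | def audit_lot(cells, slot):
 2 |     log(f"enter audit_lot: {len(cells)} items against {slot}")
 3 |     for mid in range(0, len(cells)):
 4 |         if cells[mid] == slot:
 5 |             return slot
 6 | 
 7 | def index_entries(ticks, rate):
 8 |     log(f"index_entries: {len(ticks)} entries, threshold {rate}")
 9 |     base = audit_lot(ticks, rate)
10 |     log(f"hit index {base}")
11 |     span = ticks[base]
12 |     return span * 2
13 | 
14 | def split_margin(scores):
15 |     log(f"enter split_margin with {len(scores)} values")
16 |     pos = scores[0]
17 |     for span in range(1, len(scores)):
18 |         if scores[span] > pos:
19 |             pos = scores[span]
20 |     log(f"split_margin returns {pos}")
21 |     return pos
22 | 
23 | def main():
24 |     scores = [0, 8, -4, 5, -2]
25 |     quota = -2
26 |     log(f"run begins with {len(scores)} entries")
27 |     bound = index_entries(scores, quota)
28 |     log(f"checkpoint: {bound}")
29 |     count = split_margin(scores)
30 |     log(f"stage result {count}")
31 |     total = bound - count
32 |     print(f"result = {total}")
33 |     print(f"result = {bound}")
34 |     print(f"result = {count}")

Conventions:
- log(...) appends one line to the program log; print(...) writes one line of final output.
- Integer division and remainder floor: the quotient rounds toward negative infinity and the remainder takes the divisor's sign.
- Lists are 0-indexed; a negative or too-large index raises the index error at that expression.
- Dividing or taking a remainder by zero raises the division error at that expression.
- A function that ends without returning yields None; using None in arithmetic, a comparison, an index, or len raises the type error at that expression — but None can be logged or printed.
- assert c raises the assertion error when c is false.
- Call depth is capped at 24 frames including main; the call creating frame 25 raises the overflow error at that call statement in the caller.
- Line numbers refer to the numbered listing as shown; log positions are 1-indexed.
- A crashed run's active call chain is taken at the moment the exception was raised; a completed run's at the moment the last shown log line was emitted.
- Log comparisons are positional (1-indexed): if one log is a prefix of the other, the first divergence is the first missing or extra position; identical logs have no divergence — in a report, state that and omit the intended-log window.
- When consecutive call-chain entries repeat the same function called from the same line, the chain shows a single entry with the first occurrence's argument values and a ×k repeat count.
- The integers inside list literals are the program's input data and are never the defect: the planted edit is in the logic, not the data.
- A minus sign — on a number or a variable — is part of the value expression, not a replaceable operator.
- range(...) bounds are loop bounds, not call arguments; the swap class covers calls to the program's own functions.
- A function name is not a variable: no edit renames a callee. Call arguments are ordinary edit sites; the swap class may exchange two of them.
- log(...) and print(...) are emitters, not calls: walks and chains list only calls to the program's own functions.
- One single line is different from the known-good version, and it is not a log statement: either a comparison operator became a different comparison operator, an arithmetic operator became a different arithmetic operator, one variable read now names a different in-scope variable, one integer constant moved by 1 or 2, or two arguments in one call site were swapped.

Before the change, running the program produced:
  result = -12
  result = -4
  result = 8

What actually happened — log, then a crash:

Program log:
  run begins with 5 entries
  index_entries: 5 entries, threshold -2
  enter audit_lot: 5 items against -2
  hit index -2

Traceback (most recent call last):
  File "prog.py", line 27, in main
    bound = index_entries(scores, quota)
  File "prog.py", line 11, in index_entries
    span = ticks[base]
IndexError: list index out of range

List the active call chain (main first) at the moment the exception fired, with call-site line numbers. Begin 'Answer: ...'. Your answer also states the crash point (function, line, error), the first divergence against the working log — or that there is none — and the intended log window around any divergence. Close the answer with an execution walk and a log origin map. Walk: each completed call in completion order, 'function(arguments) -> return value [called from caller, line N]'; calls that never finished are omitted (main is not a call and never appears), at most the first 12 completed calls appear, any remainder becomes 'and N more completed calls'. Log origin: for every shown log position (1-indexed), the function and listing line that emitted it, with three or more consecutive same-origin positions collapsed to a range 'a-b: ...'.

Answer: main -> index_entries (called at line 27).
Core observation: Position 4 is the first bad log line: 'hit index -2' should read 'hit index 4'.
Crash: index_entries, line 11, IndexError.
First divergence: position 4 — shown 'hit index -2', intended 'hit index 4'.
Intended log window:
  2: index_entries: 5 entries, threshold -2
  3: enter audit_lot: 5 items against -2
  4: hit index 4
  5: checkpoint: -4
Execution walk:
  audit_lot([0, 8, -4, 5, -2], -2) -> -2  [called from index_entries, line 9]
Log origins:
  1 — main, line 26
  2 — index_entries, line 8
  3 — audit_lot, line 2
  4 — index_entries, line 10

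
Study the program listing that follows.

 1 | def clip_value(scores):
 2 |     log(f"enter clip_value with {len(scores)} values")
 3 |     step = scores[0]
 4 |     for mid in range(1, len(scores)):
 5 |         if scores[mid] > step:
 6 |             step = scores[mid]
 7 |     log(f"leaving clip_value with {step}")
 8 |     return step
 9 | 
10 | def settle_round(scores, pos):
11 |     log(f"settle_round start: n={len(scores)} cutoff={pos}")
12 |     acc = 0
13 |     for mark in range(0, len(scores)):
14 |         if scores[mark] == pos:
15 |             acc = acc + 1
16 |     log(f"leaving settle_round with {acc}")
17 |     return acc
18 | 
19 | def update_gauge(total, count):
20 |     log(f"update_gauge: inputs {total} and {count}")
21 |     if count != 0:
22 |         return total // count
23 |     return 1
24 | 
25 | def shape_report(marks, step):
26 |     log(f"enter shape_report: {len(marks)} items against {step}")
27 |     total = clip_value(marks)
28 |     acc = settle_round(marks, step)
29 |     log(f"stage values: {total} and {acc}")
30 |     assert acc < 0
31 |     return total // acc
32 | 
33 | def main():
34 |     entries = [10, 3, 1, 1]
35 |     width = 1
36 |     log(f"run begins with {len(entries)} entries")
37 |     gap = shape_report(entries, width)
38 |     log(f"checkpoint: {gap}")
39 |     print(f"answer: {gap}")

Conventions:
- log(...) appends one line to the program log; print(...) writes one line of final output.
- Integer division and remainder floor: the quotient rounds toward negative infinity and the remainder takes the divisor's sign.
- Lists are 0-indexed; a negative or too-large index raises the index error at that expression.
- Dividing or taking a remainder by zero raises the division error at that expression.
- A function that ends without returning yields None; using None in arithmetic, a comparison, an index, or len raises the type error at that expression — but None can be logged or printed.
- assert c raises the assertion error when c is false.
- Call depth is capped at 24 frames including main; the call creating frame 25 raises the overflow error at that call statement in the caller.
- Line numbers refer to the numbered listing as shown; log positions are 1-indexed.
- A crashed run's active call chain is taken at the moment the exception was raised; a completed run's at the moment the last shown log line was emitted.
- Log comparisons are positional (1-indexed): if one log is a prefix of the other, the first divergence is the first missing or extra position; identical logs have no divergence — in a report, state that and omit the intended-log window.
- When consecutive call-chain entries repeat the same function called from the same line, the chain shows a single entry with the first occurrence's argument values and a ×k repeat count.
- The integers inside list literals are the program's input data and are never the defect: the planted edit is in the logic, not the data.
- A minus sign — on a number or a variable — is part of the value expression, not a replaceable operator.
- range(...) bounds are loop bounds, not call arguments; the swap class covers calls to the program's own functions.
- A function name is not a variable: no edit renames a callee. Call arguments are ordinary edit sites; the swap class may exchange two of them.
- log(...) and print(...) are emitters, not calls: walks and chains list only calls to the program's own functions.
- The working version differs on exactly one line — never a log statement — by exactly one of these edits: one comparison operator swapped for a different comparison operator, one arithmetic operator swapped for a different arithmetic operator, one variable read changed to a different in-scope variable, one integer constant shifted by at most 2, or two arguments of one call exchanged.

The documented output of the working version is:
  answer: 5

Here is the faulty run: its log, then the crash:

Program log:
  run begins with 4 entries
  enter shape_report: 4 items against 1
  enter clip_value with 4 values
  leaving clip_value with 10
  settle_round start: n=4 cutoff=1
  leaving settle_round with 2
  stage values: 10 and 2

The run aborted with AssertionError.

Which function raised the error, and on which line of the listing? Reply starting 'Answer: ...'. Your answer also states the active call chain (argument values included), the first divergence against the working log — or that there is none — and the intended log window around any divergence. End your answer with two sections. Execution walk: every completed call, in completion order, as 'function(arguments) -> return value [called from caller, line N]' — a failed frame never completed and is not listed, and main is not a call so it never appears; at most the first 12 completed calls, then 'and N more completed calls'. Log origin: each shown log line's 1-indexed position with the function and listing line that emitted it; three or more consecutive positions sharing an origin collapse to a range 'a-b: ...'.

Answer: the error was raised in shape_report, line 30.
Key fact: The faulty run's log stops after 7 lines; the working version's next line would be 'checkpoint: 5'.
Call chain: main -> shape_report([10, 3, 1, 1], 1) (called at line 37).
First divergence: position 8 — after 7 matching lines the faulty run goes silent; intended next line 'checkpoint: 5'.
Intended log window:
  6: leaving settle_round with 2
  7: stage values: 10 and 2
  8: checkpoint: 5
Execution walk:
  clip_value([10, 3, 1, 1]) -> 10  [called from shape_report, line 27]
  settle_round([10, 3, 1, 1], 1) -> 2  [called from shape_report, line 28]
Log line origins:
  1 — main, line 36
  2 — shape_report, line 26
  3 — clip_value, line 2
  4 — clip_value, line 7
  5 — settle_round, line 11
  6 — settle_round, line 16
  7 — shape_report, line 29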